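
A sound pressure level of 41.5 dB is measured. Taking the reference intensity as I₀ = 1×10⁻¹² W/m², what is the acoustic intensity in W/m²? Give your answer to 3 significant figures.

1.41e-08 W/m²

I/I₀ = 10^(41.5/10) = 1.413e+04, so I = 1.413e+04 × 10⁻¹² W/m².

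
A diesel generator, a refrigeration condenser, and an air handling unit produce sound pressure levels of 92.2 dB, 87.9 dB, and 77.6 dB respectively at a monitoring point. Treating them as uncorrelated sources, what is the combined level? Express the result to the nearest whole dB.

Incoherent sources combine by intensity addition: L_total = 10·log₁₀(Σ 10^(L_i/10)).
Σ 10^(L/10) = 10^(92.2/10) + 10^(87.9/10) + 10^(77.6/10) = 2.334e+09.
L_total = 10·log₁₀(2.334e+09) = 93.68 dB.

94 dB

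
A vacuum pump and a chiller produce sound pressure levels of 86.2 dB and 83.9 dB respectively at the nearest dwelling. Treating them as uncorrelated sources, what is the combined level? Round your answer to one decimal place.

88.2 dB

Incoherent sources combine by intensity addition: L_total = 10·log₁₀(Σ 10^(L_i/10)).
Σ 10^(L/10) = 10^(86.2/10) + 10^(83.9/10) = 6.623e+08.
L_total = 10·log₁₀(6.623e+08) = 88.21 dB.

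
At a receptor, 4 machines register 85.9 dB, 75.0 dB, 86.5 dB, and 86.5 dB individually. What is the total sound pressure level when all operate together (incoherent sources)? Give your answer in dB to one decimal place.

91.2 dB

Incoherent sources combine by intensity addition: L_total = 10·log₁₀(Σ 10^(L_i/10)).
Σ 10^(L/10) = 10^(85.9/10) + 10^(75.0/10) + 10^(86.5/10) + 10^(86.5/10) = 1.314e+09.
L_total = 10·log₁₀(1.314e+09) = 91.19 dB.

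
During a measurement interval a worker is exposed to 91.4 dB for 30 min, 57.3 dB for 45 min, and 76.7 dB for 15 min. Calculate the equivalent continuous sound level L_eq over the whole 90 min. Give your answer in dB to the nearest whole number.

87 dB

The energy average is taken in the linear domain: L_eq = 10·log₁₀[(Σ tᵢ·10^(Lᵢ/10))/T], T = 90 min.
Σ tᵢ·10^(Lᵢ/10) = 30·10^(91.4/10) + 45·10^(57.3/10) + 15·10^(76.7/10) = 4.214e+10.
L_eq = 10·log₁₀(4.214e+10/90) = 86.70 dB.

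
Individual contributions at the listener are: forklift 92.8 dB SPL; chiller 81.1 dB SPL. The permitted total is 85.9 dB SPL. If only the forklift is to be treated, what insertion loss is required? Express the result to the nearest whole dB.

9 dB

The untreated sources together contribute 10^(81.1/10) = 1.288e+08, i.e. 81.10 dB SPL.
To meet 85.9 dB SPL overall, the treated forklift may contribute at most 10^(85.9/10) − 1.288e+08 = 2.602e+08, i.e. 84.15 dB SPL.
So the forklift must be reduced from 92.8 to 84.15 dB SPL: IL = 8.65 dB.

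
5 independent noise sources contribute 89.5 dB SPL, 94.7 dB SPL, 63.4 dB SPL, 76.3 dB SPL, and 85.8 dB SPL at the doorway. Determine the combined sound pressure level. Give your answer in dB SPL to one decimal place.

Incoherent sources combine by intensity addition: L_total = 10·log₁₀(Σ 10^(L_i/10)).
Σ 10^(L/10) = 10^(89.5/10) + 10^(94.7/10) + 10^(63.4/10) + 10^(76.3/10) + 10^(85.8/10) = 4.267e+09.
L_total = 10·log₁₀(4.267e+09) = 96.30 dB SPL.

96.3 dB SPL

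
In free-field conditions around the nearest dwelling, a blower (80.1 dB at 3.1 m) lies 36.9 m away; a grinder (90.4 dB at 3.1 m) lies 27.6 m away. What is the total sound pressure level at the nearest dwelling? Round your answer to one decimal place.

First find each source's level at the receiver (point-source: −20·log₁₀(r/r_ref)), then combine on an intensity basis.
blower: 80.1 − 20·log₁₀(36.9/3.1) = 80.1 − 21.51 = 58.59 dB.
grinder: 90.4 − 20·log₁₀(27.6/3.1) = 90.4 − 18.99 = 71.41 dB.
Σ 10^(L/10) = 1.455e+07 → L_total = 10·log₁₀(1.455e+07) = 71.63 dB.

71.6 dB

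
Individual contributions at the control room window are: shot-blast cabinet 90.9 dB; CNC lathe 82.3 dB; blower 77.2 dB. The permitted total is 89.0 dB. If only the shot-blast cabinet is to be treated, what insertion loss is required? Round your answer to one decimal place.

3.3 dB

Everything except the shot-blast cabinet sums to 10^(82.3/10) + 10^(77.2/10) = 2.223e+08 in linear terms, 83.47 dB.
The limit corresponds to 10^(89.0/10) = 7.943e+08; subtracting the fixed part leaves 5.720e+08 for the shot-blast cabinet, i.e. 87.57 dB.
Required insertion loss = 90.9 − 87.57 = 3.33 dB.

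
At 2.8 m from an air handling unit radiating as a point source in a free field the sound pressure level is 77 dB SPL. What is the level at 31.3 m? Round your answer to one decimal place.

56.0 dB SPL

Point-source attenuation: ΔL = 20·log₁₀(r₂/r₁) = 20·log₁₀(31.3/2.8) = 20.968 dB.
L₂ = 77 − 20·log₁₀(31.3/2.8) = 77 − 20.968 = 56.03 dB SPL.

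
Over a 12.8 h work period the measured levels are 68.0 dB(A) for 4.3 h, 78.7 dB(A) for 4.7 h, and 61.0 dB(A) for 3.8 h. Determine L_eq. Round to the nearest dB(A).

75 dB(A)

Weight each interval's intensity by its duration and average over T = 12.8 h:
Σ tᵢ·10^(Lᵢ/10) = 4.3·10^(68.0/10) + 4.7·10^(78.7/10) + 3.8·10^(61.0/10) = 3.803e+08.
L_eq = 10·log₁₀(3.803e+08/12.8) = 74.73 dB(A).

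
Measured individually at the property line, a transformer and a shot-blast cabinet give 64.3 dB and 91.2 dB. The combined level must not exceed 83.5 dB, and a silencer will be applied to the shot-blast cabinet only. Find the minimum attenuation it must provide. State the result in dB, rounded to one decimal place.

The untreated sources together contribute 10^(64.3/10) = 2.692e+06, i.e. 64.30 dB.
To meet 83.5 dB overall, the treated shot-blast cabinet may contribute at most 10^(83.5/10) − 2.692e+06 = 2.212e+08, i.e. 83.45 dB.
So the shot-blast cabinet must be reduced from 91.2 to 83.45 dB: IL = 7.75 dB.

7.8 dB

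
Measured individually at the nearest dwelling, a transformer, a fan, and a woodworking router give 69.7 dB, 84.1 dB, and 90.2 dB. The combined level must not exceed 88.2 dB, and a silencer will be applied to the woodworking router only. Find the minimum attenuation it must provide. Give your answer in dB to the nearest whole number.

4 dB

Fixed contribution from the other sources: Σ 10^(L/10) = 10^(69.7/10) + 10^(84.1/10) = 2.664e+08 (84.25 dB).
To meet 88.2 dB overall, the treated woodworking router may contribute at most 10^(88.2/10) − 2.664e+08 = 3.943e+08, i.e. 85.96 dB.
Required insertion loss = 90.2 − 85.96 = 4.24 dB.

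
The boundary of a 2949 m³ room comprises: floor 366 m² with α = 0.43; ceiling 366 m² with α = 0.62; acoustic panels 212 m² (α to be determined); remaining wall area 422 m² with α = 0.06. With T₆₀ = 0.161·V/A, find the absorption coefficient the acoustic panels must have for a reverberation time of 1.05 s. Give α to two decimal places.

0.20

Required total absorption A = 0.161·2949/1.05 = 452.18 m².
Absorption from the other surfaces = 366·0.43 + 366·0.62 + 422·0.06 = 409.62 m², so the acoustic panels must supply 42.56 m² over 212 m².
α = 42.56/212 = 0.201.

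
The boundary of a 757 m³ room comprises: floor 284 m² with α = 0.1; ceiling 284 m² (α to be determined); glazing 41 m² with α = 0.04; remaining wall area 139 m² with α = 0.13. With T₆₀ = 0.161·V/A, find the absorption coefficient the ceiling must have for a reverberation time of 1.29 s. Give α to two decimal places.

0.16

From T₆₀ = 0.161·V/A, the target T₆₀ = 1.29 s needs A = 0.161·757/1.29 = 94.48 m².
Absorption from the other surfaces = 284·0.1 + 41·0.04 + 139·0.13 = 48.11 m², so the ceiling must supply 46.37 m² over 284 m².
α = 46.37/284 = 0.163.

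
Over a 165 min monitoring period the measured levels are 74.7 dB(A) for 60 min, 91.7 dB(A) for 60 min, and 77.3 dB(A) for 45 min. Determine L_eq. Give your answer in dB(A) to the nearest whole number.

The energy average is taken in the linear domain: L_eq = 10·log₁₀[(Σ tᵢ·10^(Lᵢ/10))/T], T = 165 min.
Σ tᵢ·10^(Lᵢ/10) = 60·10^(74.7/10) + 60·10^(91.7/10) + 45·10^(77.3/10) = 9.293e+10.
L_eq = 10·log₁₀(9.293e+10/165) = 87.51 dB(A).

88 dB(A)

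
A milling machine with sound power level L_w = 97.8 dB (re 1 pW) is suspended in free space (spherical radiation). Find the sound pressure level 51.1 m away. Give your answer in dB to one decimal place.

The power spreads over a sphere of area 4π·r², so L_p = L_w − 10·log₁₀(4π·r²).
4π·r² = 3.281e+04 m², 10·log₁₀ of that is 45.161 dB.
L_p = 97.8 − 45.161 = 52.64 dB.

52.6 dB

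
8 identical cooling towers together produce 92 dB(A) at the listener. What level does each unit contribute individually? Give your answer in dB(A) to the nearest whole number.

83 dB(A)

Dividing the total intensity by 8 lowers the level by 10·log₁₀ 8 = 9.031 dB: L₁ = 92 − 9.031.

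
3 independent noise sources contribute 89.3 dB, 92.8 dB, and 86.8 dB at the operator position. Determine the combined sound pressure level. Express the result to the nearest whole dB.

95 dB

Incoherent sources combine by intensity addition: L_total = 10·log₁₀(Σ 10^(L_i/10)).
Σ 10^(L/10) = 10^(89.3/10) + 10^(92.8/10) + 10^(86.8/10) = 3.235e+09.
L_total = 10·log₁₀(3.235e+09) = 95.10 dB.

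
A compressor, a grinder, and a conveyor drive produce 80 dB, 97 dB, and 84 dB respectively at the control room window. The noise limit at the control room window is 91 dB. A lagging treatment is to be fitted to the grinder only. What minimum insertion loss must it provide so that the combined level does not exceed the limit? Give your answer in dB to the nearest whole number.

7 dB

The untreated sources together contribute 10^(80/10) + 10^(84/10) = 3.512e+08, i.e. 85.46 dB.
The limit corresponds to 10^(91/10) = 1.259e+09; subtracting the fixed part leaves 9.077e+08 for the grinder, i.e. 89.58 dB.
Required insertion loss = 97 − 89.58 = 7.42 dB.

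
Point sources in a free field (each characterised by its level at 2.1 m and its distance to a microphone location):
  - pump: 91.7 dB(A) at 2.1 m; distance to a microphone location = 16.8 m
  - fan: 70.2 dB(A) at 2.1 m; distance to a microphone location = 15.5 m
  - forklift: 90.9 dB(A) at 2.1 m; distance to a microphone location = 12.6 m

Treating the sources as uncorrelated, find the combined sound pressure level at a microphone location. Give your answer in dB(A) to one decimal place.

77.6 dB(A)

Propagate each source to the receiver with L = L_ref − 20·log₁₀(r/r_ref), then add intensities.
pump: 91.7 − 20·log₁₀(16.8/2.1) = 91.7 − 18.06 = 73.64 dB(A).
fan: 70.2 − 20·log₁₀(15.5/2.1) = 70.2 − 17.36 = 52.84 dB(A).
forklift: 90.9 − 20·log₁₀(12.6/2.1) = 90.9 − 15.56 = 75.34 dB(A).
Σ 10^(L/10) = 5.748e+07 → L_total = 10·log₁₀(5.748e+07) = 77.59 dB(A).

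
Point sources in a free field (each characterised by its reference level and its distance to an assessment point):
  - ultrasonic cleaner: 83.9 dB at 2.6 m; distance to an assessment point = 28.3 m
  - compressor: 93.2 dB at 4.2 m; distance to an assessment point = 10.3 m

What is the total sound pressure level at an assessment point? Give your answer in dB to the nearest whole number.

Propagate each source to the receiver with L = L_ref − 20·log₁₀(r/r_ref), then add intensities.
ultrasonic cleaner: 83.9 − 20·log₁₀(28.3/2.6) = 83.9 − 20.74 = 63.16 dB.
compressor: 93.2 − 20·log₁₀(10.3/4.2) = 93.2 − 7.79 = 85.41 dB.
Σ 10^(L/10) = 3.495e+08 → L_total = 10·log₁₀(3.495e+08) = 85.43 dB.

85 dB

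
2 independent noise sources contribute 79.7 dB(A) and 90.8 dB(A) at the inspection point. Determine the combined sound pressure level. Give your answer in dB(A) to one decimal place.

91.1 dB(A)

For uncorrelated sources the intensities add, so convert each level to linear form, sum, and take 10·log₁₀ of the total.
Σ 10^(L/10) = 10^(79.7/10) + 10^(90.8/10) = 1.296e+09.
L_total = 10·log₁₀(1.296e+09) = 91.12 dB(A).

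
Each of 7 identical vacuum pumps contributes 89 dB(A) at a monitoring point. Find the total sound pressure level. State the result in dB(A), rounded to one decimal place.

With 7 equal, uncorrelated contributions the intensity is 7× that of one unit, giving a rise of 10·log₁₀ 7.
L_total = 89 + 10·log₁₀(7) = 89 + 8.451 = 97.45 dB(A).

97.5 dB(A)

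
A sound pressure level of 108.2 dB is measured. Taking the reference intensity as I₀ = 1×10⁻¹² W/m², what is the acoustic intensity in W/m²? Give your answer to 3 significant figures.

I/I₀ = 10^(108.2/10) = 6.607e+10, so I = 6.607e+10 × 10⁻¹² W/m².

0.0661 W/m²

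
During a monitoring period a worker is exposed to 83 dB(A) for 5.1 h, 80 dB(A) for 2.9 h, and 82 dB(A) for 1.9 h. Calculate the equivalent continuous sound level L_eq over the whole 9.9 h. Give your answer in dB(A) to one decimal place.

82.1 dB(A)

L_eq = 10·log₁₀[(1/T)·Σ tᵢ·10^(Lᵢ/10)] with T = 9.9 h.
Σ tᵢ·10^(Lᵢ/10) = 5.1·10^(83/10) + 2.9·10^(80/10) + 1.9·10^(82/10) = 1.609e+09.
L_eq = 10·log₁₀(1.609e+09/9.9) = 82.11 dB(A).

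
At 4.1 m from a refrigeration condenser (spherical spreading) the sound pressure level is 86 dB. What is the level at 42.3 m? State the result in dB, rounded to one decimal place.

For a point source, L₂ = L₁ − 20·log₁₀(r₂/r₁).
L₂ = 86 − 20·log₁₀(42.3/4.1) = 86 − 20.271 = 65.73 dB.

65.7 dB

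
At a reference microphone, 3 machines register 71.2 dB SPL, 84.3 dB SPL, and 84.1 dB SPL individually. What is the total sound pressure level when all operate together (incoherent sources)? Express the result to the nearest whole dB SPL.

For uncorrelated sources the intensities add, so convert each level to linear form, sum, and take 10·log₁₀ of the total.
Σ 10^(L/10) = 10^(71.2/10) + 10^(84.3/10) + 10^(84.1/10) = 5.394e+08.
L_total = 10·log₁₀(5.394e+08) = 87.32 dB SPL.

87 dB SPL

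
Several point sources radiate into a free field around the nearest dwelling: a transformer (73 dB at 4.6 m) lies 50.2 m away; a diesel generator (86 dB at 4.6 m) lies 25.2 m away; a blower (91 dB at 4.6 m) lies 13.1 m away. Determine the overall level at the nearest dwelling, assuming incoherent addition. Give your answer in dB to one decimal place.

82.3 dB

Propagate each source to the receiver with L = L_ref − 20·log₁₀(r/r_ref), then add intensities.
transformer: 73 − 20·log₁₀(50.2/4.6) = 73 − 20.76 = 52.24 dB.
diesel generator: 86 − 20·log₁₀(25.2/4.6) = 86 − 14.77 = 71.23 dB.
blower: 91 − 20·log₁₀(13.1/4.6) = 91 − 9.09 = 81.91 dB.
Σ 10^(L/10) = 1.687e+08 → L_total = 10·log₁₀(1.687e+08) = 82.27 dB.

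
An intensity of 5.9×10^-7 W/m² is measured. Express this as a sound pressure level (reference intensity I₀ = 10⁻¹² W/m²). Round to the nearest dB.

Dividing by I₀ shifts the exponent by 12: I/I₀ = 5.9×10^5.
L = 10·(0.7709 + 5) = 57.71 dB.

58 dB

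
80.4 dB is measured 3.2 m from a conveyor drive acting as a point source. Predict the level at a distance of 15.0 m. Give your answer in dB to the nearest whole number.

Point-source attenuation: ΔL = 20·log₁₀(r₂/r₁) = 20·log₁₀(15.0/3.2) = 13.419 dB.
L₂ = 80.4 − 20·log₁₀(15.0/3.2) = 80.4 − 13.419 = 66.98 dB.

67 dB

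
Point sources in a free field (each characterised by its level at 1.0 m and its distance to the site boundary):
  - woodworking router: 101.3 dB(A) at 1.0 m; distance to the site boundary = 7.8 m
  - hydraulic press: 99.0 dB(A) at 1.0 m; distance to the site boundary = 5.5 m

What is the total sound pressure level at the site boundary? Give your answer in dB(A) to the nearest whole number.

87 dB(A)

Apply inverse-square spreading to bring every level to the receiver, then sum 10^(L/10).
woodworking router: 101.3 − 20·log₁₀(7.8/1.0) = 101.3 − 17.84 = 83.46 dB(A).
hydraulic press: 99.0 − 20·log₁₀(5.5/1.0) = 99.0 − 14.81 = 84.19 dB(A).
Σ 10^(L/10) = 4.843e+08 → L_total = 10·log₁₀(4.843e+08) = 86.85 dB(A).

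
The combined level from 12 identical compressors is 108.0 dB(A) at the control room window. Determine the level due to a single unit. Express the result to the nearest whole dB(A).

Dividing the total intensity by 12 lowers the level by 10·log₁₀ 12 = 10.792 dB: L₁ = 108.0 − 10.792.

97 dB(A)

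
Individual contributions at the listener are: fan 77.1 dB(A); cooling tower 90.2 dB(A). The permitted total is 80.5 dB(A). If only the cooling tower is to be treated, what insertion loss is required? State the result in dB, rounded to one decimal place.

Everything except the cooling tower sums to 10^(77.1/10) = 5.129e+07 in linear terms, 77.10 dB(A).
The limit corresponds to 10^(80.5/10) = 1.122e+08; subtracting the fixed part leaves 6.092e+07 for the cooling tower, i.e. 77.85 dB(A).
Required insertion loss = 90.2 − 77.85 = 12.35 dB.

12.4 dB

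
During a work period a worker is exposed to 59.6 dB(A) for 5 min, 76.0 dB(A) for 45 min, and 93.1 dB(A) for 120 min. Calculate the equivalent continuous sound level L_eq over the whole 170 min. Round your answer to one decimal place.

Weight each interval's intensity by its duration and average over T = 170 min:
Σ tᵢ·10^(Lᵢ/10) = 5·10^(59.6/10) + 45·10^(76.0/10) + 120·10^(93.1/10) = 2.468e+11.
L_eq = 10·log₁₀(2.468e+11/170) = 91.62 dB(A).

91.6 dB(A)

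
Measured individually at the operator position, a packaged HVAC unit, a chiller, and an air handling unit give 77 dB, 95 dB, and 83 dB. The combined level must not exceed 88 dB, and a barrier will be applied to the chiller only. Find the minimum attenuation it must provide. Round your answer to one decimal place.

9.2 dB

Fixed contribution from the other sources: Σ 10^(L/10) = 10^(77/10) + 10^(83/10) = 2.496e+08 (83.97 dB).
To meet 88 dB overall, the treated chiller may contribute at most 10^(88/10) − 2.496e+08 = 3.813e+08, i.e. 85.81 dB.
Required insertion loss = 95 − 85.81 = 9.19 dB.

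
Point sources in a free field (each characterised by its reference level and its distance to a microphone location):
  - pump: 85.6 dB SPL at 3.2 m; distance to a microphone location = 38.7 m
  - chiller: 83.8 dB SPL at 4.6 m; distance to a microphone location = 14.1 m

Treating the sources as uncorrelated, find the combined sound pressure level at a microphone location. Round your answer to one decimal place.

74.5 dB SPL

Apply inverse-square spreading to bring every level to the receiver, then sum 10^(L/10).
pump: 85.6 − 20·log₁₀(38.7/3.2) = 85.6 − 21.65 = 63.95 dB SPL.
chiller: 83.8 − 20·log₁₀(14.1/4.6) = 83.8 − 9.73 = 74.07 dB SPL.
Σ 10^(L/10) = 2.801e+07 → L_total = 10·log₁₀(2.801e+07) = 74.47 dB SPL.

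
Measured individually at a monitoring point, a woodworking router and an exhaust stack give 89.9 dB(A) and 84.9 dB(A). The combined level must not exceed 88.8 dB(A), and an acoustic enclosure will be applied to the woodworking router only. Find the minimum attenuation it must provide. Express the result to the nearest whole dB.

3 dB

The untreated sources together contribute 10^(84.9/10) = 3.090e+08, i.e. 84.90 dB(A).
To meet 88.8 dB(A) overall, the treated woodworking router may contribute at most 10^(88.8/10) − 3.090e+08 = 4.495e+08, i.e. 86.53 dB(A).
Required insertion loss = 89.9 − 86.53 = 3.37 dB.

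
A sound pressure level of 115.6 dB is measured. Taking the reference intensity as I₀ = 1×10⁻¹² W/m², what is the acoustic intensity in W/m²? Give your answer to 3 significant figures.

I/I₀ = 10^(115.6/10) = 3.631e+11, so I = 3.631e+11 × 10⁻¹² W/m².

0.363 W/m²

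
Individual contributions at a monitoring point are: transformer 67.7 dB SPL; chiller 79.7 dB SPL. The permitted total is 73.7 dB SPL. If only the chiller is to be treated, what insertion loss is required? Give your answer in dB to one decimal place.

7.3 dB

Everything except the chiller sums to 10^(67.7/10) = 5.888e+06 in linear terms, 67.70 dB SPL.
To meet 73.7 dB SPL overall, the treated chiller may contribute at most 10^(73.7/10) − 5.888e+06 = 1.755e+07, i.e. 72.44 dB SPL.
Required insertion loss = 79.7 − 72.44 = 7.26 dB.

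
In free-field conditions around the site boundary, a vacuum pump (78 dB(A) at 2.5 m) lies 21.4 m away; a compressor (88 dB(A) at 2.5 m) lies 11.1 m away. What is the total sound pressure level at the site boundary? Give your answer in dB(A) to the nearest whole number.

75 dB(A)

First find each source's level at the receiver (point-source: −20·log₁₀(r/r_ref)), then combine on an intensity basis.
vacuum pump: 78 − 20·log₁₀(21.4/2.5) = 78 − 18.65 = 59.35 dB(A).
compressor: 88 − 20·log₁₀(11.1/2.5) = 88 − 12.95 = 75.05 dB(A).
Σ 10^(L/10) = 3.287e+07 → L_total = 10·log₁₀(3.287e+07) = 75.17 dB(A).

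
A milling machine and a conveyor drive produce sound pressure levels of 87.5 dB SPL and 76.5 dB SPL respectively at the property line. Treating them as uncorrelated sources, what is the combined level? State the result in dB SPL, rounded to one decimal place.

87.8 dB SPL

Incoherent sources combine by intensity addition: L_total = 10·log₁₀(Σ 10^(L_i/10)).
Σ 10^(L/10) = 10^(87.5/10) + 10^(76.5/10) = 6.070e+08.
L_total = 10·log₁₀(6.070e+08) = 87.83 dB SPL.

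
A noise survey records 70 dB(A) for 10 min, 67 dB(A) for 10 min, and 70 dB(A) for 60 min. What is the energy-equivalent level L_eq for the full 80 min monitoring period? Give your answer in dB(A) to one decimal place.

69.7 dB(A)

Weight each interval's intensity by its duration and average over T = 80 min:
Σ tᵢ·10^(Lᵢ/10) = 10·10^(70/10) + 10·10^(67/10) + 60·10^(70/10) = 7.501e+08.
L_eq = 10·log₁₀(7.501e+08/80) = 69.72 dB(A).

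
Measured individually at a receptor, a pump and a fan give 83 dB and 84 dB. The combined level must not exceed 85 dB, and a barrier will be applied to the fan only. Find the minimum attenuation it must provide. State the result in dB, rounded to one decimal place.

3.3 dB

Fixed contribution from the other source: Σ 10^(L/10) = 10^(83/10) = 1.995e+08 (83.00 dB).
The limit corresponds to 10^(85/10) = 3.162e+08; subtracting the fixed part leaves 1.167e+08 for the fan, i.e. 80.67 dB.
So the fan must be reduced from 84 to 80.67 dB: IL = 3.33 dB.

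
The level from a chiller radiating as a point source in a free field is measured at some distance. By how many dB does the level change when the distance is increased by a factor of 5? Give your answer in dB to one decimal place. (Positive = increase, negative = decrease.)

-14.0 dB

A point source loses 6 dB per doubling of distance; generally ΔL = −20·log₁₀(r₂/r₁).
ΔL = −20·log₁₀(5) = -13.98 dB.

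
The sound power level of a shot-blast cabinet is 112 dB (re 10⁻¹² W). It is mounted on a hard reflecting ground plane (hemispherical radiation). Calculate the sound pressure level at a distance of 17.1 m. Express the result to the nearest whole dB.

79 dB

The power spreads over a hemisphere of area 2π·r², so L_p = L_w − 10·log₁₀(2π·r²).
2π·r² = 1837 m², 10·log₁₀ of that is 32.642 dB.
L_p = 112 − 32.642 = 79.36 dB.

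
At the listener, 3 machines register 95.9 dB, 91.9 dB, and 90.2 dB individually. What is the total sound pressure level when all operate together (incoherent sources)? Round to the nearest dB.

For uncorrelated sources the intensities add, so convert each level to linear form, sum, and take 10·log₁₀ of the total.
Σ 10^(L/10) = 10^(95.9/10) + 10^(91.9/10) + 10^(90.2/10) = 6.486e+09.
L_total = 10·log₁₀(6.486e+09) = 98.12 dB.

98 dB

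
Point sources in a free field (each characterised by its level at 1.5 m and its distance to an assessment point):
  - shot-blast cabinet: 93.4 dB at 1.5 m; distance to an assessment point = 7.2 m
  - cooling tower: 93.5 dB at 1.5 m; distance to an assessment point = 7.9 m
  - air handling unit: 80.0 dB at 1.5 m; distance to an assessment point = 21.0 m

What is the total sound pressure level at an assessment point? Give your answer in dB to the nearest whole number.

Apply inverse-square spreading to bring every level to the receiver, then sum 10^(L/10).
shot-blast cabinet: 93.4 − 20·log₁₀(7.2/1.5) = 93.4 − 13.62 = 79.78 dB.
cooling tower: 93.5 − 20·log₁₀(7.9/1.5) = 93.5 − 14.43 = 79.07 dB.
air handling unit: 80.0 − 20·log₁₀(21.0/1.5) = 80.0 − 22.92 = 57.08 dB.
Σ 10^(L/10) = 1.762e+08 → L_total = 10·log₁₀(1.762e+08) = 82.46 dB.

82 dB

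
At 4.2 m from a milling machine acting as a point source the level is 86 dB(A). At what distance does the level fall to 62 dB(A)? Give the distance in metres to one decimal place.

66.6 m

For a point source L₁ − L₂ = 20·log₁₀(r₂/r₁), so r₂ = r₁·10^((L₁−L₂)/20).
r₂ = 4.2·10^((86−62)/20) = 4.2·10^(24.0/20) = 66.57 m.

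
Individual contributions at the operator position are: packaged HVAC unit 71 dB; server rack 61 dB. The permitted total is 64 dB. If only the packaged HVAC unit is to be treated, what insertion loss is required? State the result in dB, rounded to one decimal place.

10.0 dB

The untreated sources together contribute 10^(61/10) = 1.259e+06, i.e. 61.00 dB.
To meet 64 dB overall, the treated packaged HVAC unit may contribute at most 10^(64/10) − 1.259e+06 = 1.253e+06, i.e. 60.98 dB.
So the packaged HVAC unit must be reduced from 71 to 60.98 dB: IL = 10.02 dB.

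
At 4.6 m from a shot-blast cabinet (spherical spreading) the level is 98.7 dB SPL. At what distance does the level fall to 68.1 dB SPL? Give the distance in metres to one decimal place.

For a point source L₁ − L₂ = 20·log₁₀(r₂/r₁), so r₂ = r₁·10^((L₁−L₂)/20).
r₂ = 4.6·10^((98.7−68.1)/20) = 4.6·10^(30.6/20) = 155.87 m.

155.9 m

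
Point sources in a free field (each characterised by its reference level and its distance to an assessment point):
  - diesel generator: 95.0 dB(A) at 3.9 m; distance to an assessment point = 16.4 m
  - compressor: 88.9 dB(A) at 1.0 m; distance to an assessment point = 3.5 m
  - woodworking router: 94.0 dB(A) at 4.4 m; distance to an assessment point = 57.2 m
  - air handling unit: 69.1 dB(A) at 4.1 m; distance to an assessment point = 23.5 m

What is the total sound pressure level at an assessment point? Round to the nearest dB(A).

84 dB(A)

Propagate each source to the receiver with L = L_ref − 20·log₁₀(r/r_ref), then add intensities.
diesel generator: 95.0 − 20·log₁₀(16.4/3.9) = 95.0 − 12.48 = 82.52 dB(A).
compressor: 88.9 − 20·log₁₀(3.5/1.0) = 88.9 − 10.88 = 78.02 dB(A).
woodworking router: 94.0 − 20·log₁₀(57.2/4.4) = 94.0 − 22.28 = 71.72 dB(A).
air handling unit: 69.1 − 20·log₁₀(23.5/4.1) = 69.1 − 15.17 = 53.93 dB(A).
Σ 10^(L/10) = 2.573e+08 → L_total = 10·log₁₀(2.573e+08) = 84.10 dB(A).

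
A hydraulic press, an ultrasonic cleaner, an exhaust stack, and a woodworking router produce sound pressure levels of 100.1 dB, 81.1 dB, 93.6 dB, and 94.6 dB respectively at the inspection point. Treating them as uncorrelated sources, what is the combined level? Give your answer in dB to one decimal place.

101.9 dB

Incoherent sources combine by intensity addition: L_total = 10·log₁₀(Σ 10^(L_i/10)).
Σ 10^(L/10) = 10^(100.1/10) + 10^(81.1/10) + 10^(93.6/10) + 10^(94.6/10) = 1.554e+10.
L_total = 10·log₁₀(1.554e+10) = 101.91 dB.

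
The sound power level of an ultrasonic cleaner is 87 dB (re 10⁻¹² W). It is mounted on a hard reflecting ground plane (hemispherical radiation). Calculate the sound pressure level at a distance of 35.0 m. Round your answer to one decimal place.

48.1 dB

The power spreads over a hemisphere of area 2π·r², so L_p = L_w − 10·log₁₀(2π·r²).
2π·r² = 7697 m², 10·log₁₀ of that is 38.863 dB.
L_p = 87 − 38.863 = 48.14 dB.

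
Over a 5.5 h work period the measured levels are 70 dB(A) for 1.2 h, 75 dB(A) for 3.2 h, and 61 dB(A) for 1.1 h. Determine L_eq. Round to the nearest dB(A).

73 dB(A)

Weight each interval's intensity by its duration and average over T = 5.5 h:
Σ tᵢ·10^(Lᵢ/10) = 1.2·10^(70/10) + 3.2·10^(75/10) + 1.1·10^(61/10) = 1.146e+08.
L_eq = 10·log₁₀(1.146e+08/5.5) = 73.19 dB(A).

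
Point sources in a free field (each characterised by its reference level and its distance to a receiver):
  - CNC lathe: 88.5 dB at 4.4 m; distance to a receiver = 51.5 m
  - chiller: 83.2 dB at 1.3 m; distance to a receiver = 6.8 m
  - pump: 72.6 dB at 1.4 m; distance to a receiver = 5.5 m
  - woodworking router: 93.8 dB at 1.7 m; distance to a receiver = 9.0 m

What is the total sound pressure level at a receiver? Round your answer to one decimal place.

First find each source's level at the receiver (point-source: −20·log₁₀(r/r_ref)), then combine on an intensity basis.
CNC lathe: 88.5 − 20·log₁₀(51.5/4.4) = 88.5 − 21.37 = 67.13 dB.
chiller: 83.2 − 20·log₁₀(6.8/1.3) = 83.2 − 14.37 = 68.83 dB.
pump: 72.6 − 20·log₁₀(5.5/1.4) = 72.6 − 11.88 = 60.72 dB.
woodworking router: 93.8 − 20·log₁₀(9.0/1.7) = 93.8 − 14.48 = 79.32 dB.
Σ 10^(L/10) = 9.957e+07 → L_total = 10·log₁₀(9.957e+07) = 79.98 dB.

80.0 dB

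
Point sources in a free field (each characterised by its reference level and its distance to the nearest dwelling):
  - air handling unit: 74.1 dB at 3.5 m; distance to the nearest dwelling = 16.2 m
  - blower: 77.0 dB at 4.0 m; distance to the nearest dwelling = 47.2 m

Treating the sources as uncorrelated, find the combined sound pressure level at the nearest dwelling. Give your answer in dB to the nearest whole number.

62 dB

Propagate each source to the receiver with L = L_ref − 20·log₁₀(r/r_ref), then add intensities.
air handling unit: 74.1 − 20·log₁₀(16.2/3.5) = 74.1 − 13.31 = 60.79 dB.
blower: 77.0 − 20·log₁₀(47.2/4.0) = 77.0 − 21.44 = 55.56 dB.
Σ 10^(L/10) = 1.560e+06 → L_total = 10·log₁₀(1.560e+06) = 61.93 dB.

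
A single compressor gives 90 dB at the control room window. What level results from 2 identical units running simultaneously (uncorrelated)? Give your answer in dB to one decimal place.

93.0 dB

L_total = L₁ + 10·log₁₀ N for N identical incoherent sources.
L_total = 90 + 10·log₁₀(2) = 90 + 3.010 = 93.01 dB.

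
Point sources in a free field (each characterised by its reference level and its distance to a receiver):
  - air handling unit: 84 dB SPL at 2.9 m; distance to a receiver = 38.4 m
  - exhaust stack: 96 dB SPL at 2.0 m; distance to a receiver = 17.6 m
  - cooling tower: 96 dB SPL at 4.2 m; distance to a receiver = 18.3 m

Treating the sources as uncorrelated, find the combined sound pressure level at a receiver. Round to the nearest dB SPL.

84 dB SPL

First find each source's level at the receiver (point-source: −20·log₁₀(r/r_ref)), then combine on an intensity basis.
air handling unit: 84 − 20·log₁₀(38.4/2.9) = 84 − 22.44 = 61.56 dB SPL.
exhaust stack: 96 − 20·log₁₀(17.6/2.0) = 96 − 18.89 = 77.11 dB SPL.
cooling tower: 96 − 20·log₁₀(18.3/4.2) = 96 − 12.78 = 83.22 dB SPL.
Σ 10^(L/10) = 2.625e+08 → L_total = 10·log₁₀(2.625e+08) = 84.19 dB SPL.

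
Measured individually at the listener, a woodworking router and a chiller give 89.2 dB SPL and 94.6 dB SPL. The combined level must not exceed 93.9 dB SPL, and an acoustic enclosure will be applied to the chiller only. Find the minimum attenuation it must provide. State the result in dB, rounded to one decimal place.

2.5 dB

The untreated sources together contribute 10^(89.2/10) = 8.318e+08, i.e. 89.20 dB SPL.
To meet 93.9 dB SPL overall, the treated chiller may contribute at most 10^(93.9/10) − 8.318e+08 = 1.623e+09, i.e. 92.10 dB SPL.
So the chiller must be reduced from 94.6 to 92.10 dB SPL: IL = 2.50 dB.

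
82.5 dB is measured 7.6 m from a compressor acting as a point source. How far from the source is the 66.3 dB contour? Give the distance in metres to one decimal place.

Point-source spreading drops the level by 20·log₁₀(r₂/r₁); inverting, r₂/r₁ = 10^(ΔL/20).
r₂ = 7.6·10^((82.5−66.3)/20) = 7.6·10^(16.2/20) = 49.07 m.

49.1 m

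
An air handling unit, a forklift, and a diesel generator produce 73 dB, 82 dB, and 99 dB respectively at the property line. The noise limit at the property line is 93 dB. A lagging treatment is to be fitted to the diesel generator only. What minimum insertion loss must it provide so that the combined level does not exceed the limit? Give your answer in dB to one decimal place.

Everything except the diesel generator sums to 10^(73/10) + 10^(82/10) = 1.784e+08 in linear terms, 82.51 dB.
To meet 93 dB overall, the treated diesel generator may contribute at most 10^(93/10) − 1.784e+08 = 1.817e+09, i.e. 92.59 dB.
Required insertion loss = 99 − 92.59 = 6.41 dB.

6.4 dB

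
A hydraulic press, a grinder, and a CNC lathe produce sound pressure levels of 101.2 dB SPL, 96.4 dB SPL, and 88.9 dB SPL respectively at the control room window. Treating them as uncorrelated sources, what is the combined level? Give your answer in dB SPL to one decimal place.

For uncorrelated sources the intensities add, so convert each level to linear form, sum, and take 10·log₁₀ of the total.
Σ 10^(L/10) = 10^(101.2/10) + 10^(96.4/10) + 10^(88.9/10) = 1.832e+10.
L_total = 10·log₁₀(1.832e+10) = 102.63 dB SPL.

102.6 dB SPL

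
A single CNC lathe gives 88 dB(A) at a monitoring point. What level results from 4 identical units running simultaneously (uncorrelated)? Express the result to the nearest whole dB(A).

N identical incoherent sources raise the level by 10·log₁₀ N.
L_total = 88 + 10·log₁₀(4) = 88 + 6.021 = 94.02 dB(A).

94 dB(A)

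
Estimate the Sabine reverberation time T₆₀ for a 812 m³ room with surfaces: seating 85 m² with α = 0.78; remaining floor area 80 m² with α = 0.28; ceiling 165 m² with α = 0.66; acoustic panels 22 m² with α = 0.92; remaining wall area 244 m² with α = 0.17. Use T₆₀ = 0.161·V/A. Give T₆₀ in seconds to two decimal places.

A = Σ Sᵢαᵢ = 85·0.78 + 80·0.28 + 165·0.66 + 22·0.92 + 244·0.17 = 259.32 m².
T₆₀ = 0.161·V/A = 0.161·812/259.32 = 0.504 s.

0.50 s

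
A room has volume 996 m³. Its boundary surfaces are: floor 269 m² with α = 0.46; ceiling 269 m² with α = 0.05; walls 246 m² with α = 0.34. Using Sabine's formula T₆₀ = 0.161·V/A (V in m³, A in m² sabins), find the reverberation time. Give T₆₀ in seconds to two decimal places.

Total absorption A = 269·0.46 + 269·0.05 + 246·0.34 = 220.83 m² sabins.
T₆₀ = 0.161·V/A = 0.161·996/220.83 = 0.726 s.

0.73 s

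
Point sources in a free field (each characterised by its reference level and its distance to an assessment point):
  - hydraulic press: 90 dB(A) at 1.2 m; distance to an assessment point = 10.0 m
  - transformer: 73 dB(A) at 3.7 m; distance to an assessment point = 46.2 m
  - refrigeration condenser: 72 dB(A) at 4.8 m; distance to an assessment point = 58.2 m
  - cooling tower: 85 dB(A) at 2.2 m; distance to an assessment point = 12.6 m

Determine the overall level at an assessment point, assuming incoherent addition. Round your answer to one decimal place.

First find each source's level at the receiver (point-source: −20·log₁₀(r/r_ref)), then combine on an intensity basis.
hydraulic press: 90 − 20·log₁₀(10.0/1.2) = 90 − 18.42 = 71.58 dB(A).
transformer: 73 − 20·log₁₀(46.2/3.7) = 73 − 21.93 = 51.07 dB(A).
refrigeration condenser: 72 − 20·log₁₀(58.2/4.8) = 72 − 21.67 = 50.33 dB(A).
cooling tower: 85 − 20·log₁₀(12.6/2.2) = 85 − 15.16 = 69.84 dB(A).
Σ 10^(L/10) = 2.428e+07 → L_total = 10·log₁₀(2.428e+07) = 73.85 dB(A).

73.9 dB(A)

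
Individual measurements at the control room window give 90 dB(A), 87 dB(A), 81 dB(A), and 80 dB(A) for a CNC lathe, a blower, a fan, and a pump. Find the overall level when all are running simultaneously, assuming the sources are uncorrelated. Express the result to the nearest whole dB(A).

Incoherent sources combine by intensity addition: L_total = 10·log₁₀(Σ 10^(L_i/10)).
Σ 10^(L/10) = 10^(90/10) + 10^(87/10) + 10^(81/10) + 10^(80/10) = 1.727e+09.
L_total = 10·log₁₀(1.727e+09) = 92.37 dB(A).

92 dB(A)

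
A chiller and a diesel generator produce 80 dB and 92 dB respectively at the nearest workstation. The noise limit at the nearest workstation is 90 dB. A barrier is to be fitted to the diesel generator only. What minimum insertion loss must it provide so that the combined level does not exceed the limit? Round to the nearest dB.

2 dB

The untreated sources together contribute 10^(80/10) = 1.000e+08, i.e. 80.00 dB.
The limit corresponds to 10^(90/10) = 1.000e+09; subtracting the fixed part leaves 9.000e+08 for the diesel generator, i.e. 89.54 dB.
So the diesel generator must be reduced from 92 to 89.54 dB: IL = 2.46 dB.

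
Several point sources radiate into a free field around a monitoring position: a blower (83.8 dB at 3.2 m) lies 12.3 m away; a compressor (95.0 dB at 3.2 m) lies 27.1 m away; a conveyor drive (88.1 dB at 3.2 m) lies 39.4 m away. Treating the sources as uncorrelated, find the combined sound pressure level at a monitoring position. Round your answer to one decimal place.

78.1 dB

Apply inverse-square spreading to bring every level to the receiver, then sum 10^(L/10).
blower: 83.8 − 20·log₁₀(12.3/3.2) = 83.8 − 11.70 = 72.10 dB.
compressor: 95.0 − 20·log₁₀(27.1/3.2) = 95.0 − 18.56 = 76.44 dB.
conveyor drive: 88.1 − 20·log₁₀(39.4/3.2) = 88.1 − 21.81 = 66.29 dB.
Σ 10^(L/10) = 6.459e+07 → L_total = 10·log₁₀(6.459e+07) = 78.10 dB.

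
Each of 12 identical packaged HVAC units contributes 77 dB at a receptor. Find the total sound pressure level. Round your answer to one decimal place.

N identical incoherent sources raise the level by 10·log₁₀ N.
L_total = 77 + 10·log₁₀(12) = 77 + 10.792 = 87.79 dB.

87.8 dB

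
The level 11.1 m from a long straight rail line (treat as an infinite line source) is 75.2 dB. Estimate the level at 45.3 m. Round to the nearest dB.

Line-source attenuation: ΔL = 10·log₁₀(r₂/r₁) = 10·log₁₀(45.3/11.1) = 6.108 dB.
L₂ = 75.2 − 10·log₁₀(45.3/11.1) = 75.2 − 6.108 = 69.09 dB.

69 dB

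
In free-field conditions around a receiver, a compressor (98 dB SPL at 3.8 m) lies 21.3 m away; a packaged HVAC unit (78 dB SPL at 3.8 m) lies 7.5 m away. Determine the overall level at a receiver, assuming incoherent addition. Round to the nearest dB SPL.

First find each source's level at the receiver (point-source: −20·log₁₀(r/r_ref)), then combine on an intensity basis.
compressor: 98 − 20·log₁₀(21.3/3.8) = 98 − 14.97 = 83.03 dB SPL.
packaged HVAC unit: 78 − 20·log₁₀(7.5/3.8) = 78 − 5.91 = 72.09 dB SPL.
Σ 10^(L/10) = 2.170e+08 → L_total = 10·log₁₀(2.170e+08) = 83.36 dB SPL.

83 dB SPL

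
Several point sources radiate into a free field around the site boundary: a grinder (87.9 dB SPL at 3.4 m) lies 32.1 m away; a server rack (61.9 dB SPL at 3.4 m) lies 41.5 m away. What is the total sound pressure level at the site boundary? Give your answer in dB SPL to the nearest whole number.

First find each source's level at the receiver (point-source: −20·log₁₀(r/r_ref)), then combine on an intensity basis.
grinder: 87.9 − 20·log₁₀(32.1/3.4) = 87.9 − 19.50 = 68.40 dB SPL.
server rack: 61.9 − 20·log₁₀(41.5/3.4) = 61.9 − 21.73 = 40.17 dB SPL.
Σ 10^(L/10) = 6.928e+06 → L_total = 10·log₁₀(6.928e+06) = 68.41 dB SPL.

68 dB SPL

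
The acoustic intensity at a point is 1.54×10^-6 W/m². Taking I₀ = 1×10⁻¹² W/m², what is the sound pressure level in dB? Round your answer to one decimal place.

61.9 dB

Dividing by I₀ shifts the exponent by 12: I/I₀ = 1.54×10^6.
L = 10·(0.1875 + 6) = 61.88 dB.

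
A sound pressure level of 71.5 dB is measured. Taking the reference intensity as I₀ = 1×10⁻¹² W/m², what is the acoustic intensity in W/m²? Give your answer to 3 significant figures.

I/I₀ = 10^(71.5/10) = 1.413e+07, so I = 1.413e+07 × 10⁻¹² W/m².

1.41e-05 W/m²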